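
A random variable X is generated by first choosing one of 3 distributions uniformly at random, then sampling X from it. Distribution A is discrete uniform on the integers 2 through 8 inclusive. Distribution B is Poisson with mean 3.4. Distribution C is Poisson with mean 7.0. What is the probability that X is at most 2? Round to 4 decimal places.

Conditional on each component, P(X ≤ 2): A: 0.142857; B: 0.33974; C: 0.0296362.
By total probability, P(X ≤ 2) = 0.333333·0.142857 + 0.333333·0.33974 + 0.333333·0.0296362 = 0.170744.

0.1707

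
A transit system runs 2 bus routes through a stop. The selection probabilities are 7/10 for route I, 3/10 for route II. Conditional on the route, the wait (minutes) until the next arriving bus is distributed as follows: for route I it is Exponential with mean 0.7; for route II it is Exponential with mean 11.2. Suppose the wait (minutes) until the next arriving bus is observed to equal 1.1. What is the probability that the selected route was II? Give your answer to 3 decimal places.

Likelihoods f(1.1 | ·): I: 0.296783; II: 0.0809335.
Posterior ∝ prior × likelihood. Numerator for II: 0.3·0.0809335 = 0.02428.
Normalizing constant: 0.7·0.296783 + 0.3·0.0809335 = 0.232028.
P(II | observation) = 0.02428 / 0.232028 = 0.104643.

0.105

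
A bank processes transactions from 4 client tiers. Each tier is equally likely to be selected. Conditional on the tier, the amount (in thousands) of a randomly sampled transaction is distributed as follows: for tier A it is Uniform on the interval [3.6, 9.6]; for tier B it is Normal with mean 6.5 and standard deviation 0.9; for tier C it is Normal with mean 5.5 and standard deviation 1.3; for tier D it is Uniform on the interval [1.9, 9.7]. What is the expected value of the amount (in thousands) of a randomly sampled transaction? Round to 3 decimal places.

6.100

Component means — A: 6.6; B: 6.5; C: 5.5; D: 5.8.
E[X] = 0.25·6.6 + 0.25·6.5 + 0.25·5.5 + 0.25·5.8 = 6.1.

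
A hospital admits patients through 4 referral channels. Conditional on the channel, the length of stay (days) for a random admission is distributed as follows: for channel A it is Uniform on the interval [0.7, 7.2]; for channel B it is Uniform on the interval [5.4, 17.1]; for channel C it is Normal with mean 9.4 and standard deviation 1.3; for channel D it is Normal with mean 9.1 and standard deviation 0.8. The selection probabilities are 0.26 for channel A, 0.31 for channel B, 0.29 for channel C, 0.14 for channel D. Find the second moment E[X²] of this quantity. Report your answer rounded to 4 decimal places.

85.5403

For each component E[X²] = Var + (mean)², giving A: 19.1233; B: 137.97; C: 90.05; D: 83.45.
Overall E[X²] = 0.26·19.1233 + 0.31·137.97 + 0.29·90.05 + 0.14·83.45 = 85.5403.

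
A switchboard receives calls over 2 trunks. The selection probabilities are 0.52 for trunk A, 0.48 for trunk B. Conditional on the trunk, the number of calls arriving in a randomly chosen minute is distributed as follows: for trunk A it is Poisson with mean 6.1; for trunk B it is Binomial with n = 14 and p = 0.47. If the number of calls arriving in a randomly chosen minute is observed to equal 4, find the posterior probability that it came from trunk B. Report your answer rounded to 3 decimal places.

Likelihoods P(X=4 | ·): A: 0.129393; B: 0.0854248.
Posterior ∝ prior × likelihood. Numerator for B: 0.48·0.0854248 = 0.0410039.
Normalizing constant: 0.52·0.129393 + 0.48·0.0854248 = 0.108288.
P(B | observation) = 0.0410039 / 0.108288 = 0.378655.

0.379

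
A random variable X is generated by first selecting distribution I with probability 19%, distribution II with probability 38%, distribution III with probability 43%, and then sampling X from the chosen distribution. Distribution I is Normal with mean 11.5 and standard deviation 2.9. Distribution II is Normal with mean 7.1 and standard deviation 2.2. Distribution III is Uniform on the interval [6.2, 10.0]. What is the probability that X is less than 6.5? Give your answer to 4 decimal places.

0.1912

Conditional on each component, P(X < 6.5): I: 0.0423415; II: 0.392531; III: 0.0789474.
By total probability, P(X < 6.5) = 0.19·0.0423415 + 0.38·0.392531 + 0.43·0.0789474 = 0.191154.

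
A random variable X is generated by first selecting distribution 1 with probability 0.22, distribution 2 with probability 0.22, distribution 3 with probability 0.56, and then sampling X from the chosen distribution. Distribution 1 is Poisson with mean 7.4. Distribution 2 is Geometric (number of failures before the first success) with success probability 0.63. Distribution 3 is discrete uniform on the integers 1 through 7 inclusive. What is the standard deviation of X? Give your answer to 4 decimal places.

3.0296

Per component, 1: μ=7.4, E[X²]=62.16; 2: μ=0.587302, E[X²]=1.27715; 3: μ=4, E[X²]=20.
E[X] = 0.22·7.4 + 0.22·0.587302 + 0.56·4 = 3.99721.
E[X²] = 0.22·62.16 + 0.22·1.27715 + 0.56·20 = 25.1562.
Var(X) = E[X²] − (E[X])² = 25.1562 − 15.9777 = 9.17851.
SD(X) = √9.17851 = 3.02961.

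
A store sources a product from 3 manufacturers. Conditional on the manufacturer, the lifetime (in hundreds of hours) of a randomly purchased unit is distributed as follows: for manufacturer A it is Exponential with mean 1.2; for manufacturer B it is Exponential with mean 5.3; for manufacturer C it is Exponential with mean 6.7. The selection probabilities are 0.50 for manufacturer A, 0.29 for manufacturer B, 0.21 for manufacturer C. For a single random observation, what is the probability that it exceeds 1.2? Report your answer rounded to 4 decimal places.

0.5907

Conditional on each manufacturer, P(X > 1.2): A: 0.367879; B: 0.797387; C: 0.836019.
By total probability, P(X > 1.2) = 0.5·0.367879 + 0.29·0.797387 + 0.21·0.836019 = 0.590746.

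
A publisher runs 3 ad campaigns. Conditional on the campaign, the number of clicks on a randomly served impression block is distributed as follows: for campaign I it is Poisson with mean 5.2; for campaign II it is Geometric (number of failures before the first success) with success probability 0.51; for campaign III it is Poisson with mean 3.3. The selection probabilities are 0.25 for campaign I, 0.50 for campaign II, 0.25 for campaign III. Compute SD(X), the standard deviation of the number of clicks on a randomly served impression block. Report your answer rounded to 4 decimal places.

2.4946

Per component, I: μ=5.2, E[X²]=32.24; II: μ=0.960784, E[X²]=2.807; III: μ=3.3, E[X²]=14.19.
E[X] = 0.25·5.2 + 0.5·0.960784 + 0.25·3.3 = 2.60539.
E[X²] = 0.25·32.24 + 0.5·2.807 + 0.25·14.19 = 13.011.
Var(X) = E[X²] − (E[X])² = 13.011 − 6.78807 = 6.22293.
SD(X) = √6.22293 = 2.49458.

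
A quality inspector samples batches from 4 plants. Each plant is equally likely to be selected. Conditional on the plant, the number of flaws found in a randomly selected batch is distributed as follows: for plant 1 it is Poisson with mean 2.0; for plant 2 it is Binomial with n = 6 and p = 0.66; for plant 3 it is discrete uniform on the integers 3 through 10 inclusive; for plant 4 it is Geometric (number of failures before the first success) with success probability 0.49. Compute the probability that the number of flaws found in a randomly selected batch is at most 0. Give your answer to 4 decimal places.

0.1567

Conditional on each plant, P(X ≤ 0): 1: 0.135335; 2: 0.0015448; 3: 0; 4: 0.49.
By total probability, P(X ≤ 0) = 0.25·0.135335 + 0.25·0.0015448 + 0.25·0 + 0.25·0.49 = 0.15672.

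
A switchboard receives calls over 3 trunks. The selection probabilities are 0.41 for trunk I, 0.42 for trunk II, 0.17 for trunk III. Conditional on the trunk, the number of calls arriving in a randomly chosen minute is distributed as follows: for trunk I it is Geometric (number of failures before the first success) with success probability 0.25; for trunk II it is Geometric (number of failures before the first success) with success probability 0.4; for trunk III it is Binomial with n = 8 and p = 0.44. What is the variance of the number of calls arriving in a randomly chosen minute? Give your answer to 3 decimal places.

Per component, I: μ=3, E[X²]=21; II: μ=1.5, E[X²]=6; III: μ=3.52, E[X²]=14.3616.
E[X] = 0.41·3 + 0.42·1.5 + 0.17·3.52 = 2.4584.
E[X²] = 0.41·21 + 0.42·6 + 0.17·14.3616 = 13.5715.
Var(X) = E[X²] − (E[X])² = 13.5715 − 6.04373 = 7.52774.

7.528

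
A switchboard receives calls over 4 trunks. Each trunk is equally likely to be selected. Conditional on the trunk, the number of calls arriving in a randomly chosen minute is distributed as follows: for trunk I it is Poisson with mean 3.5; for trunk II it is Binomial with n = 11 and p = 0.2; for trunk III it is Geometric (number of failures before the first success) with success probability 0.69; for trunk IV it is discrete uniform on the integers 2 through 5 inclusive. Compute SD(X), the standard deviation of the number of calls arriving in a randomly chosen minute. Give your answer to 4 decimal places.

1.8321

Per component, I: μ=3.5, E[X²]=15.75; II: μ=2.2, E[X²]=6.6; III: μ=0.449275, E[X²]=0.852972; IV: μ=3.5, E[X²]=13.5.
E[X] = 0.25·3.5 + 0.25·2.2 + 0.25·0.449275 + 0.25·3.5 = 2.41232.
E[X²] = 0.25·15.75 + 0.25·6.6 + 0.25·0.852972 + 0.25·13.5 = 9.17574.
Var(X) = E[X²] − (E[X])² = 9.17574 − 5.81928 = 3.35646.
SD(X) = √3.35646 = 1.83206.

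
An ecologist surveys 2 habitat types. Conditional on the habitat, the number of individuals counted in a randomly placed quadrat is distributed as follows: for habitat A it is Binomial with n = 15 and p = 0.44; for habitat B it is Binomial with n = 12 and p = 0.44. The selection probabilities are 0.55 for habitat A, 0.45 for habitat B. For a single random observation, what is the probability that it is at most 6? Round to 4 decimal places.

0.6089

Conditional on each habitat, P(X ≤ 6): A: 0.483642; B: 0.761982.
By total probability, P(X ≤ 6) = 0.55·0.483642 + 0.45·0.761982 = 0.608895.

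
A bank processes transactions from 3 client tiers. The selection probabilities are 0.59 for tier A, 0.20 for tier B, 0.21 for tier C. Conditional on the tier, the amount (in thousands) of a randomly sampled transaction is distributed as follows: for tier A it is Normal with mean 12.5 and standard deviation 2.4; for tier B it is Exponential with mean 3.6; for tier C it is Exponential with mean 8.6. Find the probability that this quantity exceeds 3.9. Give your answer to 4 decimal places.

0.7910

Conditional on each tier, P(X > 3.9): A: 0.99983; B: 0.338465; C: 0.635408.
By total probability, P(X > 3.9) = 0.59·0.99983 + 0.2·0.338465 + 0.21·0.635408 = 0.791029.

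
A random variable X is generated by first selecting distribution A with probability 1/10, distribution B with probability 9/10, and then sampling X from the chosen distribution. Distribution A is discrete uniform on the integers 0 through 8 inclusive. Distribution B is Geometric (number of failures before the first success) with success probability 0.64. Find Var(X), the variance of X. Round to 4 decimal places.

2.5212

Per component, A: μ=4, E[X²]=22.6667; B: μ=0.5625, E[X²]=1.19531.
E[X] = 0.1·4 + 0.9·0.5625 = 0.90625.
E[X²] = 0.1·22.6667 + 0.9·1.19531 = 3.34245.
Var(X) = E[X²] − (E[X])² = 3.34245 − 0.821289 = 2.52116.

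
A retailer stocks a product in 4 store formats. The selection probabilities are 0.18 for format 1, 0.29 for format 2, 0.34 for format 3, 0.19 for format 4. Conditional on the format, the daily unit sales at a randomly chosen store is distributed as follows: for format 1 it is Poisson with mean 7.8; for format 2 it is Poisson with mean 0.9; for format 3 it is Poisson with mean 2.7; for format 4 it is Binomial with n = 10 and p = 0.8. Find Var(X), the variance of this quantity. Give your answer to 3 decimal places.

Per component, 1: μ=7.8, E[X²]=68.64; 2: μ=0.9, E[X²]=1.71; 3: μ=2.7, E[X²]=9.99; 4: μ=8, E[X²]=65.6.
E[X] = 0.18·7.8 + 0.29·0.9 + 0.34·2.7 + 0.19·8 = 4.103.
E[X²] = 0.18·68.64 + 0.29·1.71 + 0.34·9.99 + 0.19·65.6 = 28.7117.
Var(X) = E[X²] − (E[X])² = 28.7117 − 16.8346 = 11.8771.

11.877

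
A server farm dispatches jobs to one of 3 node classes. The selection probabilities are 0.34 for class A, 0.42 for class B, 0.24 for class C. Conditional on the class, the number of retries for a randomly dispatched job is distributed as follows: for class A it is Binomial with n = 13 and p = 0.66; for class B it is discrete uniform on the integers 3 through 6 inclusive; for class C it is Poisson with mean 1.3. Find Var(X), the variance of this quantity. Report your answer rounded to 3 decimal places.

Per component, A: μ=8.58, E[X²]=76.5336; B: μ=4.5, E[X²]=21.5; C: μ=1.3, E[X²]=2.99.
E[X] = 0.34·8.58 + 0.42·4.5 + 0.24·1.3 = 5.1192.
E[X²] = 0.34·76.5336 + 0.42·21.5 + 0.24·2.99 = 35.769.
Var(X) = E[X²] − (E[X])² = 35.769 − 26.2062 = 9.56282.

9.563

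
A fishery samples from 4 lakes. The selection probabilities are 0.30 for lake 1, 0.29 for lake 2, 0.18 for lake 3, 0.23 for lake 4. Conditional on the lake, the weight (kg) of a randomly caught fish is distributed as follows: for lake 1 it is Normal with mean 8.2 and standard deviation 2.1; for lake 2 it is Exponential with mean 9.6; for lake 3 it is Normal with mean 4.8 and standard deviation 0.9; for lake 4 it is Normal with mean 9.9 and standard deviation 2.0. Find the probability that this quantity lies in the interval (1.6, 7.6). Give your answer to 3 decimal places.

0.439

Conditional on each lake, P(1.6 < X < 7.6): 1: 0.386712; 2: 0.393393; 3: 0.998879; 4: 0.125055.
By total probability, P(1.6 < X < 7.6) = 0.3·0.386712 + 0.29·0.393393 + 0.18·0.998879 + 0.23·0.125055 = 0.438658.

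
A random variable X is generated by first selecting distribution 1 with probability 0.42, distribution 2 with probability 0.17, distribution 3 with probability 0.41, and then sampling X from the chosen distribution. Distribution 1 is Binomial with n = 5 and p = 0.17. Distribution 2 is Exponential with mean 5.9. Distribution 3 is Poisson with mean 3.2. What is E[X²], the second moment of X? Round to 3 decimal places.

For each component E[X²] = Var + (mean)², giving 1: 1.428; 2: 69.62; 3: 13.44.
Overall E[X²] = 0.42·1.428 + 0.17·69.62 + 0.41·13.44 = 17.9456.

17.946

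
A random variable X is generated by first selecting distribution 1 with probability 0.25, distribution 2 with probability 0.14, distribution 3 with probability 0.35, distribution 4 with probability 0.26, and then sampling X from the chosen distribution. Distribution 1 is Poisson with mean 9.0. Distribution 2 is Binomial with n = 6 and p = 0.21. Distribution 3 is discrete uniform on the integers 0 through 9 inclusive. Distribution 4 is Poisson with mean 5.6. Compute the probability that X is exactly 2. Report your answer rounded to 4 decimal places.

Conditional on each component, P(X = 2): 1: 0.0049981; 2: 0.257655; 3: 0.1; 4: 0.0579825.
By total probability, P(X = 2) = 0.25·0.0049981 + 0.14·0.257655 + 0.35·0.1 + 0.26·0.0579825 = 0.0873966.

0.0874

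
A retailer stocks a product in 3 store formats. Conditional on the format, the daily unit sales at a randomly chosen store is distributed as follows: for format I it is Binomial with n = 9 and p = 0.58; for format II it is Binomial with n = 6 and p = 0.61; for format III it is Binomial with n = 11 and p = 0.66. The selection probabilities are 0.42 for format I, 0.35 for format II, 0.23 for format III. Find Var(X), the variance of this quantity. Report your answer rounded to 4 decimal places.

3.7912

Per component, I: μ=5.22, E[X²]=29.4408; II: μ=3.66, E[X²]=14.823; III: μ=7.26, E[X²]=55.176.
E[X] = 0.42·5.22 + 0.35·3.66 + 0.23·7.26 = 5.1432.
E[X²] = 0.42·29.4408 + 0.35·14.823 + 0.23·55.176 = 30.2437.
Var(X) = E[X²] − (E[X])² = 30.2437 − 26.4525 = 3.79116.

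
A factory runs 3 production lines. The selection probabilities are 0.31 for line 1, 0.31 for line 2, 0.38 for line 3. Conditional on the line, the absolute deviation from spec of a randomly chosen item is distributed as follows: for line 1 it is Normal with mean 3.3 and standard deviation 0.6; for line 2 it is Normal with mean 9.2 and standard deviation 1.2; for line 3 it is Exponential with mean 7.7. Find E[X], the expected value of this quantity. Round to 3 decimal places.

Component means — 1: 3.3; 2: 9.2; 3: 7.7.
E[X] = 0.31·3.3 + 0.31·9.2 + 0.38·7.7 = 6.801.

6.801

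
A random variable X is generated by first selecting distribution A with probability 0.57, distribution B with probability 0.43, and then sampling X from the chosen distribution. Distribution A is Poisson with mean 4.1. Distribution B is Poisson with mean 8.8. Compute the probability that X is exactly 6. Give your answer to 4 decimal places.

Conditional on each component, P(X = 6): A: 0.109336; B: 0.0972237.
By total probability, P(X = 6) = 0.57·0.109336 + 0.43·0.0972237 = 0.104128.

0.1041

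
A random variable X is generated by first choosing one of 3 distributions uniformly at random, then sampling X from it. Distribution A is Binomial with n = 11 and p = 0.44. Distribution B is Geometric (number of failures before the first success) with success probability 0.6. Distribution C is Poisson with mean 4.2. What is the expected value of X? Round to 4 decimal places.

3.2356

Component means — A: 4.84; B: 0.666667; C: 4.2.
E[X] = 0.333333·4.84 + 0.333333·0.666667 + 0.333333·4.2 = 3.23556.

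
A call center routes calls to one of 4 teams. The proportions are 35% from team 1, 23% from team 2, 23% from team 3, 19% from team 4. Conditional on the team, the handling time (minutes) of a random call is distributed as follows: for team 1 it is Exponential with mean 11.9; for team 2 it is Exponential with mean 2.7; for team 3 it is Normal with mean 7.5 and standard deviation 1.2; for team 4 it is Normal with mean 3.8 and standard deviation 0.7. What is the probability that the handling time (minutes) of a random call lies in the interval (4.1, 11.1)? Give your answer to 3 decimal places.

0.450

Conditional on each team, P(4.1 < X < 11.1): 1: 0.315087; 2: 0.202647; 3: 0.996347; 4: 0.334118.
By total probability, P(4.1 < X < 11.1) = 0.35·0.315087 + 0.23·0.202647 + 0.23·0.996347 + 0.19·0.334118 = 0.449531.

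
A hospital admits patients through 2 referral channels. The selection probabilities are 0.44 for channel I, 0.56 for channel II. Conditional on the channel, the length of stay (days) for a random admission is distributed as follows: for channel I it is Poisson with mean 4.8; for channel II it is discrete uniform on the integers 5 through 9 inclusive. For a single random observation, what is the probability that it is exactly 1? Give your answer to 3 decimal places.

Conditional on each channel, P(X = 1): I: 0.0395028; II: 0.
By total probability, P(X = 1) = 0.44·0.0395028 + 0.56·0 = 0.0173812.

0.017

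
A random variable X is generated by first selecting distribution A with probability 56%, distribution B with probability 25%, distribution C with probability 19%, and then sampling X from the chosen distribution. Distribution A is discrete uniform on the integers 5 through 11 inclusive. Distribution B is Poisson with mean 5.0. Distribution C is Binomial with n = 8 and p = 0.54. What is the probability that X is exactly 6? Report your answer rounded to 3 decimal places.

0.144

Conditional on each component, P(X = 6): A: 0.142857; B: 0.146223; C: 0.146905.
By total probability, P(X = 6) = 0.56·0.142857 + 0.25·0.146223 + 0.19·0.146905 = 0.144468.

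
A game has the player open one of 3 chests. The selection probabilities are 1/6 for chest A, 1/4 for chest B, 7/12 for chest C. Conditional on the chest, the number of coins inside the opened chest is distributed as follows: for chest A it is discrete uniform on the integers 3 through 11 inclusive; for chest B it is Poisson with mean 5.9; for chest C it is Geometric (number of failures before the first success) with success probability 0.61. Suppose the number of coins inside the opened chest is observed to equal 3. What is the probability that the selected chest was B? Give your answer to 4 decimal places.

Likelihoods P(X=3 | ·): A: 0.111111; B: 0.0937707; C: 0.0361846.
Posterior ∝ prior × likelihood. Numerator for B: 0.25·0.0937707 = 0.0234427.
Normalizing constant: 0.166667·0.111111 + 0.25·0.0937707 + 0.583333·0.0361846 = 0.0630689.
P(B | observation) = 0.0234427 / 0.0630689 = 0.3717.

0.3717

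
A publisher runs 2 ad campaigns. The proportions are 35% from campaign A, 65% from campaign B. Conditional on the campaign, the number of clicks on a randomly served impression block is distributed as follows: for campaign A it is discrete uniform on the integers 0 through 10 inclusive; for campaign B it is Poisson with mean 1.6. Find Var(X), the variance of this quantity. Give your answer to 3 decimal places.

7.170

Per component, A: μ=5, E[X²]=35; B: μ=1.6, E[X²]=4.16.
E[X] = 0.35·5 + 0.65·1.6 = 2.79.
E[X²] = 0.35·35 + 0.65·4.16 = 14.954.
Var(X) = E[X²] − (E[X])² = 14.954 − 7.7841 = 7.1699.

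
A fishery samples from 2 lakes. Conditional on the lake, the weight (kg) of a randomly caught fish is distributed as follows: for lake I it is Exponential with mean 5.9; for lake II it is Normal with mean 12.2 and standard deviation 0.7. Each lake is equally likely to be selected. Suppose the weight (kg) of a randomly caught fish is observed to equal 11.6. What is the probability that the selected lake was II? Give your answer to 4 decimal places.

Likelihoods f(11.6 | ·): I: 0.0237291; II: 0.394707.
Posterior ∝ prior × likelihood. Numerator for II: 0.5·0.394707 = 0.197354.
Normalizing constant: 0.5·0.0237291 + 0.5·0.394707 = 0.209218.
P(II | observation) = 0.197354 / 0.209218 = 0.943291.

0.9433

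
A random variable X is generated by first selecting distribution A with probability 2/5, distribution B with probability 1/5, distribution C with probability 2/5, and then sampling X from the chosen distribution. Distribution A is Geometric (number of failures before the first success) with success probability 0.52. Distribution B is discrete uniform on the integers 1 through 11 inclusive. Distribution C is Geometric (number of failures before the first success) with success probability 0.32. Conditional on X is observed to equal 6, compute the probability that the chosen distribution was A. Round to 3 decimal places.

Likelihoods P(X=6 | ·): A: 0.00635991; B: 0.0909091; C: 0.0316376.
Posterior ∝ prior × likelihood. Numerator for A: 0.4·0.00635991 = 0.00254396.
Normalizing constant: 0.4·0.00635991 + 0.2·0.0909091 + 0.4·0.0316376 = 0.0333808.
P(A | observation) = 0.00254396 / 0.0333808 = 0.0762103.

0.076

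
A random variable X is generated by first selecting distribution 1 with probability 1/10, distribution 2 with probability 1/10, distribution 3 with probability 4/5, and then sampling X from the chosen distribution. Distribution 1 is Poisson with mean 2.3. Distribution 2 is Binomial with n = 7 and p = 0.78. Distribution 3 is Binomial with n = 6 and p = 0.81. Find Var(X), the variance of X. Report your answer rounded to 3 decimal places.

Per component, 1: μ=2.3, E[X²]=7.59; 2: μ=5.46, E[X²]=31.0128; 3: μ=4.86, E[X²]=24.543.
E[X] = 0.1·2.3 + 0.1·5.46 + 0.8·4.86 = 4.664.
E[X²] = 0.1·7.59 + 0.1·31.0128 + 0.8·24.543 = 23.4947.
Var(X) = E[X²] − (E[X])² = 23.4947 − 21.7529 = 1.74178.

1.742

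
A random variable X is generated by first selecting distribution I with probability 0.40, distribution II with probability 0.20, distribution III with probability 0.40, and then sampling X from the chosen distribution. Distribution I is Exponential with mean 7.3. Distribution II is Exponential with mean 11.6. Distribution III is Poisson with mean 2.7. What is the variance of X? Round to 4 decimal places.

Per component, I: μ=7.3, E[X²]=106.58; II: μ=11.6, E[X²]=269.12; III: μ=2.7, E[X²]=9.99.
E[X] = 0.4·7.3 + 0.2·11.6 + 0.4·2.7 = 6.32.
E[X²] = 0.4·106.58 + 0.2·269.12 + 0.4·9.99 = 100.452.
Var(X) = E[X²] − (E[X])² = 100.452 − 39.9424 = 60.5096.

60.5096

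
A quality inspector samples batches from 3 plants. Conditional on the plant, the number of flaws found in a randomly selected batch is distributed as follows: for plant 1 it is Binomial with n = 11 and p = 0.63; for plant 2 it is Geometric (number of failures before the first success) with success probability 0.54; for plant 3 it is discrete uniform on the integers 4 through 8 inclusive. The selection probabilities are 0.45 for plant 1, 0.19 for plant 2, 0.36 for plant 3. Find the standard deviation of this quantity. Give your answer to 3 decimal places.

Per component, 1: μ=6.93, E[X²]=50.589; 2: μ=0.851852, E[X²]=2.30316; 3: μ=6, E[X²]=38.
E[X] = 0.45·6.93 + 0.19·0.851852 + 0.36·6 = 5.44035.
E[X²] = 0.45·50.589 + 0.19·2.30316 + 0.36·38 = 36.8826.
Var(X) = E[X²] − (E[X])² = 36.8826 − 29.5974 = 7.28522.
SD(X) = √7.28522 = 2.69911.

2.699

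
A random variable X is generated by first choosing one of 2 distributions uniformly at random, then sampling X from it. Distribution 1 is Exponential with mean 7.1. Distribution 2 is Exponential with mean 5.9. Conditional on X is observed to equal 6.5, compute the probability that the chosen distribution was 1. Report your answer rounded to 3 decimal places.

Likelihoods f(6.5 | ·): 1: 0.056383; 2: 0.0563233.
Posterior ∝ prior × likelihood. Numerator for 1: 0.5·0.056383 = 0.0281915.
Normalizing constant: 0.5·0.056383 + 0.5·0.0563233 = 0.0563531.
P(1 | observation) = 0.0281915 / 0.0563531 = 0.500265.

0.500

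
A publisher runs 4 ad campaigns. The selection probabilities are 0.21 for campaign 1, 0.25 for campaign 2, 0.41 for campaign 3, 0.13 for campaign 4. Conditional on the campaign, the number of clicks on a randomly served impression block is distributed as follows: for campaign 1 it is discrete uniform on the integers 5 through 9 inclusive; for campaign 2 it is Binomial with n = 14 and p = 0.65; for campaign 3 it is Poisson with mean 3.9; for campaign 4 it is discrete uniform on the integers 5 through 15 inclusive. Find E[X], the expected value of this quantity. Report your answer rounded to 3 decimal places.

6.644

Component means — 1: 7; 2: 9.1; 3: 3.9; 4: 10.
E[X] = 0.21·7 + 0.25·9.1 + 0.41·3.9 + 0.13·10 = 6.644.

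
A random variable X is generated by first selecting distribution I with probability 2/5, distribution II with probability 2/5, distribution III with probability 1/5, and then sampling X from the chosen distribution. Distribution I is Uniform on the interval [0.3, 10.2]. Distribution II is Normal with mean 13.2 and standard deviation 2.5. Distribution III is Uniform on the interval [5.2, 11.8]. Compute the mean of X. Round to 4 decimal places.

9.0800

Component means — I: 5.25; II: 13.2; III: 8.5.
E[X] = 0.4·5.25 + 0.4·13.2 + 0.2·8.5 = 9.08.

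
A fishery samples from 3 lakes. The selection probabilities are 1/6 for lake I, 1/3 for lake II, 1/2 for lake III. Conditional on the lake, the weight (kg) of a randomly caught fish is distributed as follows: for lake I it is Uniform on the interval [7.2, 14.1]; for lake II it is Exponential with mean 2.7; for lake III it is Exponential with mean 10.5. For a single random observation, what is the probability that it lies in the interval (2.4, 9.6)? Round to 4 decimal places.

0.3829

Conditional on each lake, P(2.4 < X < 9.6): I: 0.347826; II: 0.382547; III: 0.394867.
By total probability, P(2.4 < X < 9.6) = 0.166667·0.347826 + 0.333333·0.382547 + 0.5·0.394867 = 0.38292.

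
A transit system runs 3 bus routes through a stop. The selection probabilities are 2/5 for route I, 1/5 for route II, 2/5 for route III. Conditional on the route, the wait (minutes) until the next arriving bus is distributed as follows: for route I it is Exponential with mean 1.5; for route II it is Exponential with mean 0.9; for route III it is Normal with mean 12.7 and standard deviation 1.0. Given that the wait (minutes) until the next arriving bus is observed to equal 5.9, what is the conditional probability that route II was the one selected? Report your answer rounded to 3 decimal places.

0.057

Likelihoods f(5.9 | ·): I: 0.0130522; II: 0.00158021; III: 3.63096e-11.
Posterior ∝ prior × likelihood. Numerator for II: 0.2·0.00158021 = 0.000316043.
Normalizing constant: 0.4·0.0130522 + 0.2·0.00158021 + 0.4·3.63096e-11 = 0.00553692.
P(II | observation) = 0.000316043 / 0.00553692 = 0.0570791.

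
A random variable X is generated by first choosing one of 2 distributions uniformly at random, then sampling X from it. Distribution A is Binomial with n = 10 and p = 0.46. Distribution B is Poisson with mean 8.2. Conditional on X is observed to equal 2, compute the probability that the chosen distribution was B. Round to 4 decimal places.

0.1183

Likelihoods P(X=2 | ·): A: 0.0688459; B: 0.00923385.
Posterior ∝ prior × likelihood. Numerator for B: 0.5·0.00923385 = 0.00461693.
Normalizing constant: 0.5·0.0688459 + 0.5·0.00923385 = 0.0390399.
P(B | observation) = 0.00461693 / 0.0390399 = 0.118262.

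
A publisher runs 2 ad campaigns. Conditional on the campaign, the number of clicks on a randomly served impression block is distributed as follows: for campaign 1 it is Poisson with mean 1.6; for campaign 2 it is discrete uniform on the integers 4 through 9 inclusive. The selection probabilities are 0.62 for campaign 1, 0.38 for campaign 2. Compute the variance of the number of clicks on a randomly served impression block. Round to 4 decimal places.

Per component, 1: μ=1.6, E[X²]=4.16; 2: μ=6.5, E[X²]=45.1667.
E[X] = 0.62·1.6 + 0.38·6.5 = 3.462.
E[X²] = 0.62·4.16 + 0.38·45.1667 = 19.7425.
Var(X) = E[X²] − (E[X])² = 19.7425 − 11.9854 = 7.75709.

7.7571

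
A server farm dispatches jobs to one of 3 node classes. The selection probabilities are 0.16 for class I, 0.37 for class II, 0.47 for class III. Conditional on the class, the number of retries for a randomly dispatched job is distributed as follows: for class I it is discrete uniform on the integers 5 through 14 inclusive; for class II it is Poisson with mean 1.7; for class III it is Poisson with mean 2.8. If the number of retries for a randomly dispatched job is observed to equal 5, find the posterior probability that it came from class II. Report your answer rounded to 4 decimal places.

Likelihoods P(X=5 | ·): I: 0.1; II: 0.0216154; III: 0.0872136.
Posterior ∝ prior × likelihood. Numerator for II: 0.37·0.0216154 = 0.00799769.
Normalizing constant: 0.16·0.1 + 0.37·0.0216154 + 0.47·0.0872136 = 0.0649881.
P(II | observation) = 0.00799769 / 0.0649881 = 0.123064.

0.1231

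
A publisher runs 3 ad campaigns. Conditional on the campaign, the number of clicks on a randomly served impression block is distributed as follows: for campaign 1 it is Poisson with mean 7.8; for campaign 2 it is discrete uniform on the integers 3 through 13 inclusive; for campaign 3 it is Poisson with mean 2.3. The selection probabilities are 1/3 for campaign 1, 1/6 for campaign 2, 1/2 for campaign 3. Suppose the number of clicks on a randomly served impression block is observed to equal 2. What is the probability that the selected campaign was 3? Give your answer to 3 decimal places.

0.970

Likelihoods P(X=2 | ·): 1: 0.0124641; 2: 0; 3: 0.265185.
Posterior ∝ prior × likelihood. Numerator for 3: 0.5·0.265185 = 0.132592.
Normalizing constant: 0.333333·0.0124641 + 0.166667·0 + 0.5·0.265185 = 0.136747.
P(3 | observation) = 0.132592 / 0.136747 = 0.969618.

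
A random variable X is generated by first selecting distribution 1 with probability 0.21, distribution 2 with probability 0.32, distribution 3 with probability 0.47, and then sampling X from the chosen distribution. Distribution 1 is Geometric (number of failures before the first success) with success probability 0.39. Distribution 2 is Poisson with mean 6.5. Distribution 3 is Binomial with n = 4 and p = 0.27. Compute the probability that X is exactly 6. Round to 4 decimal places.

Conditional on each component, P(X = 6): 1: 0.0200929; 2: 0.157483; 3: 0.
By total probability, P(X = 6) = 0.21·0.0200929 + 0.32·0.157483 + 0.47·0 = 0.0546141.

0.0546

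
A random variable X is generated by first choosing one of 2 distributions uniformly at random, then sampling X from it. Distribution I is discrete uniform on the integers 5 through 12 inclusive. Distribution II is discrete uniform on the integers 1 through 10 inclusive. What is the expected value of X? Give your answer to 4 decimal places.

Component means — I: 8.5; II: 5.5.
E[X] = 0.5·8.5 + 0.5·5.5 = 7.

7.0000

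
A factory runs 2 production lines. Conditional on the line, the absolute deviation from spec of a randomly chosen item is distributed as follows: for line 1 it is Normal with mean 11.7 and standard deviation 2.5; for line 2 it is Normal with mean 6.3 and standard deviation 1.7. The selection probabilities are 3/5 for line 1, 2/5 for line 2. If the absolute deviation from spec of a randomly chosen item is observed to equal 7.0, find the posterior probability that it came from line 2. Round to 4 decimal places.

0.8406

Likelihoods f(7.0 | ·): 1: 0.0272574; 2: 0.215598.
Posterior ∝ prior × likelihood. Numerator for 2: 0.4·0.215598 = 0.086239.
Normalizing constant: 0.6·0.0272574 + 0.4·0.215598 = 0.102593.
P(2 | observation) = 0.086239 / 0.102593 = 0.84059.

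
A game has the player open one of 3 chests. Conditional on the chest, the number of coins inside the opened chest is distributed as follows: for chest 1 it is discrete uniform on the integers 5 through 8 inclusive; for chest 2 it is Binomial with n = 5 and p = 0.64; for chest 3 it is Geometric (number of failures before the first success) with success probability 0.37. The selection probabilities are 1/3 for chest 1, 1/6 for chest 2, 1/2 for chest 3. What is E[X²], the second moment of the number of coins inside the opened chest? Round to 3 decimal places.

For each component E[X²] = Var + (mean)², giving 1: 43.5; 2: 11.392; 3: 7.5011.
Overall E[X²] = 0.333333·43.5 + 0.166667·11.392 + 0.5·7.5011 = 20.1492.

20.149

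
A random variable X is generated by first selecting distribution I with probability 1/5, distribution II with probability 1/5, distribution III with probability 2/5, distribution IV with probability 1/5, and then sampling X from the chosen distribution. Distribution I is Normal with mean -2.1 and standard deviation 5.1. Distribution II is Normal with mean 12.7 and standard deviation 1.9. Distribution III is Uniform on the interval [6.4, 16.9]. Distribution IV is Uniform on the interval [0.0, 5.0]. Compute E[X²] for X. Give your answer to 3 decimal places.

98.695

For each component E[X²] = Var + (mean)², giving I: 30.42; II: 164.9; III: 144.91; IV: 8.33333.
Overall E[X²] = 0.2·30.42 + 0.2·164.9 + 0.4·144.91 + 0.2·8.33333 = 98.6947.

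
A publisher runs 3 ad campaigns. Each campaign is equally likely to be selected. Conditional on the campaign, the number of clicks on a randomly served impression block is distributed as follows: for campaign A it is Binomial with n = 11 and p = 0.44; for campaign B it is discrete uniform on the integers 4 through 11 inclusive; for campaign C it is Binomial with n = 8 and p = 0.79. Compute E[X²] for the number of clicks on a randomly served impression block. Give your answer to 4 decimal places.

For each component E[X²] = Var + (mean)², giving A: 26.136; B: 61.5; C: 41.2696.
Overall E[X²] = 0.333333·26.136 + 0.333333·61.5 + 0.333333·41.2696 = 42.9685.

42.9685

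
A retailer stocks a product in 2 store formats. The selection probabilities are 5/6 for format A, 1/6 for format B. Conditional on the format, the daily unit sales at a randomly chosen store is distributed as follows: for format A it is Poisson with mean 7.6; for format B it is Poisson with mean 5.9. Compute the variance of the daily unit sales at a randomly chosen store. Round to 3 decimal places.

7.718

Per component, A: μ=7.6, E[X²]=65.36; B: μ=5.9, E[X²]=40.71.
E[X] = 0.833333·7.6 + 0.166667·5.9 = 7.31667.
E[X²] = 0.833333·65.36 + 0.166667·40.71 = 61.2517.
Var(X) = E[X²] − (E[X])² = 61.2517 − 53.5336 = 7.71806.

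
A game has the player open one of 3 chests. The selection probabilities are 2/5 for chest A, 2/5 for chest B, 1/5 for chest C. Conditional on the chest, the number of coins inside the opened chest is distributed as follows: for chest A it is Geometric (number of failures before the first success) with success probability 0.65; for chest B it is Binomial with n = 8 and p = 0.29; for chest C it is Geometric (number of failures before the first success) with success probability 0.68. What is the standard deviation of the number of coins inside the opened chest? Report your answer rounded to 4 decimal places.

1.3822

Per component, A: μ=0.538462, E[X²]=1.11834; B: μ=2.32, E[X²]=7.0296; C: μ=0.470588, E[X²]=0.913495.
E[X] = 0.4·0.538462 + 0.4·2.32 + 0.2·0.470588 = 1.2375.
E[X²] = 0.4·1.11834 + 0.4·7.0296 + 0.2·0.913495 = 3.44188.
Var(X) = E[X²] − (E[X])² = 3.44188 − 1.53141 = 1.91046.
SD(X) = √1.91046 = 1.3822.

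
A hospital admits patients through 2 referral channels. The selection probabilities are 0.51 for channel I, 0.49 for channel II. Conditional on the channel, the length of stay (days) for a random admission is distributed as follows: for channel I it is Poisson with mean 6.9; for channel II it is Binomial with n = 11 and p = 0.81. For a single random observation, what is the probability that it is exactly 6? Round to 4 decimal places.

0.0929

Conditional on each channel, P(X = 6): I: 0.151053; II: 0.0323087.
By total probability, P(X = 6) = 0.51·0.151053 + 0.49·0.0323087 = 0.0928685.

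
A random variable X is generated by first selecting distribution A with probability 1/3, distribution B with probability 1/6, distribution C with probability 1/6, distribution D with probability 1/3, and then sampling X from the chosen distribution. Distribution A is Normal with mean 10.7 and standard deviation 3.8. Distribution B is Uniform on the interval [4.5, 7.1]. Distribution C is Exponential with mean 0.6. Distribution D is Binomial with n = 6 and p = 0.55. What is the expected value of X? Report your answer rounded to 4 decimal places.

Component means — A: 10.7; B: 5.8; C: 0.6; D: 3.3.
E[X] = 0.333333·10.7 + 0.166667·5.8 + 0.166667·0.6 + 0.333333·3.3 = 5.73333.

5.7333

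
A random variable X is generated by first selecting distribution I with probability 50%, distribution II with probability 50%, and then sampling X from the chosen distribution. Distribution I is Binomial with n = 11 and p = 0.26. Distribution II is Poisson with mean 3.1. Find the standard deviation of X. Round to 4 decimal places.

Per component, I: μ=2.86, E[X²]=10.296; II: μ=3.1, E[X²]=12.71.
E[X] = 0.5·2.86 + 0.5·3.1 = 2.98.
E[X²] = 0.5·10.296 + 0.5·12.71 = 11.503.
Var(X) = E[X²] − (E[X])² = 11.503 − 8.8804 = 2.6226.
SD(X) = √2.6226 = 1.61944.

1.6194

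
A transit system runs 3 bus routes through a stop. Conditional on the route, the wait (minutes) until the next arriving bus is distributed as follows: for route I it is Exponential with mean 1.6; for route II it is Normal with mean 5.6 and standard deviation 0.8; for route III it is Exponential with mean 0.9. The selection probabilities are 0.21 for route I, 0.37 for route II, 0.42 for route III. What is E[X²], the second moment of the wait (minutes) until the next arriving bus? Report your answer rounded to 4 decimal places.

13.5956

For each component E[X²] = Var + (mean)², giving I: 5.12; II: 32; III: 1.62.
Overall E[X²] = 0.21·5.12 + 0.37·32 + 0.42·1.62 = 13.5956.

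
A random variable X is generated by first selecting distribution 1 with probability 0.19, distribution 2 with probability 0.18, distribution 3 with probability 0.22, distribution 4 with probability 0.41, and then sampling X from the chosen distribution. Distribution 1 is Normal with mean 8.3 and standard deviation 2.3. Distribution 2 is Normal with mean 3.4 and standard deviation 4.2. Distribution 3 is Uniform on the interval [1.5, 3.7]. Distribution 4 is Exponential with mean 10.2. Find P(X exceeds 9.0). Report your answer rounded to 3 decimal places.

0.258

Conditional on each component, P(X > 9.0): 1: 0.380431; 2: 0.0912112; 3: 0; 4: 0.413808.
By total probability, P(X > 9.0) = 0.19·0.380431 + 0.18·0.0912112 + 0.22·0 + 0.41·0.413808 = 0.258361.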